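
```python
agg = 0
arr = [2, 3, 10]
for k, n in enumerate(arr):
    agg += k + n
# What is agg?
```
Trace:
  agg=0
  agg=2, k=0, n=2
  agg=6, k=1, n=3
  agg=18, k=2, n=10

Final answer: 18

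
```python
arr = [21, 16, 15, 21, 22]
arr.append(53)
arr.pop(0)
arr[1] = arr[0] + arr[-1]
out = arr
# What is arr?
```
Trace:
  arr=[21, 16, 15, 21, 22]
  arr=[21, 16, 15, 21, 22, 53]
  arr=[16, 15, 21, 22, 53]
  arr=[16, 69, 21, 22, 53]
  arr=[16, 69, 21, 22, 53], out=[16, 69, 21, 22, 53]

Final answer: [16, 69, 21, 22, 53]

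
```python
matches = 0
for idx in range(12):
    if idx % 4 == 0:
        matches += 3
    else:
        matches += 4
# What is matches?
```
Trace:
  matches=0
  matches=3, idx=0
  matches=7, idx=1
  matches=11, idx=2
  matches=15, idx=3
  matches=18, idx=4
  matches=22, idx=5
  matches=26, idx=6
  matches=30, idx=7
  matches=33, idx=8
  matches=37, idx=9
  matches=41, idx=10
  matches=45, idx=11

Final answer: 45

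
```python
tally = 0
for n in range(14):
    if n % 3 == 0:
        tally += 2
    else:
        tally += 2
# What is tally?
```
Trace:
  tally=0
  tally=2, n=0
  tally=4, n=1
  tally=6, n=2
  tally=8, n=3
  tally=10, n=4
  tally=12, n=5
  tally=14, n=6
  tally=16, n=7
  tally=18, n=8
  tally=20, n=9
  tally=22, n=10
  tally=24, n=11
  tally=26, n=12
  tally=28, n=13

Final answer: 28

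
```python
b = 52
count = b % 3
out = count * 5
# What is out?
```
Trace:
  b=52
  b=52, count=1
  b=52, count=1, out=5

Final answer: 5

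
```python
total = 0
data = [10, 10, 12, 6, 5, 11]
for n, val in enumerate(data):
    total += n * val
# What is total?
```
Trace:
  total=0
  total=0, n=0, val=10
  total=10, n=1, val=10
  total=34, n=2, val=12
  total=52, n=3, val=6
  total=72, n=4, val=5
  total=127, n=5, val=11

Final answer: 127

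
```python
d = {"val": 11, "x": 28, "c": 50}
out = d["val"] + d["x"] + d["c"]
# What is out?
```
Trace:
  d={'val': 11, 'x': 28, 'c': 50}
  d={'val': 11, 'x': 28, 'c': 50}, out=89

Final answer: 89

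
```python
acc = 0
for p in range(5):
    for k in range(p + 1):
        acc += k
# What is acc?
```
Trace:
  acc=0
  acc=0, p=0, k=0
  acc=0, p=1, k=0
  acc=1, p=1, k=1
  acc=1, p=2, k=0
  acc=2, p=2, k=1
  acc=4, p=2, k=2
  acc=4, p=3, k=0
  acc=5, p=3, k=1
  acc=7, p=3, k=2
  acc=10, p=3, k=3
  acc=10, p=4, k=0
  acc=11, p=4, k=1
  acc=13, p=4, k=2
  acc=16, p=4, k=3
  acc=20, p=4, k=4

Final answer: 20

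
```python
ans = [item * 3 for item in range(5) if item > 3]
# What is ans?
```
Trace:
  item=0
  item=1
  item=2
  item=3
  item=4
  ans=[12]

Final answer: [12]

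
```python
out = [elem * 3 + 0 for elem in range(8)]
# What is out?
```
Trace:
  elem=0
  elem=1
  elem=2
  elem=3
  elem=4
  elem=5
  elem=6
  elem=7
  out=[0, 3, 6, 9, 12, 15, 18, 21]

Final answer: [0, 3, 6, 9, 12, 15, 18, 21]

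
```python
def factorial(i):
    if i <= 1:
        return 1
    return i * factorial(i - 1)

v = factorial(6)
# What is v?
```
Call trace:
factorial(i=6)
  factorial(i=5)
    factorial(i=4)
      factorial(i=3)
        factorial(i=2)
          factorial(i=1)
          -> return 1
        -> return 2
      -> return 6
    -> return 24
  -> return 120
-> return 720

Final answer: 720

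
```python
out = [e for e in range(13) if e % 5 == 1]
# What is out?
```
Trace:
  e=0
  e=1
  e=2
  e=3
  e=4
  e=5
  e=6
  e=7
  e=8
  e=9
  e=10
  e=11
  e=12
  out=[1, 6, 11]

Final answer: [1, 6, 11]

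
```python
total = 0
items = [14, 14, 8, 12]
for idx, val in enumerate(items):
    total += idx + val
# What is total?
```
Trace:
  total=0
  total=14, idx=0, val=14
  total=29, idx=1, val=14
  total=39, idx=2, val=8
  total=54, idx=3, val=12

Final answer: 54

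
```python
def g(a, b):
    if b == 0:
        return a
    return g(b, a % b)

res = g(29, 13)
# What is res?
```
Call trace:
g(a=29, b=13)
  g(a=13, b=3)
    g(a=3, b=1)
      g(a=1, b=0)
      -> return 1
    -> return 1
  -> return 1
-> return 1

Final answer: 1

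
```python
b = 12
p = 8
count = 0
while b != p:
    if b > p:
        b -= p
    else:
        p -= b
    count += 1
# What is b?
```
Trace:
  b=12
  b=12, p=8
  b=12, p=8, count=0
  b=4, p=8, count=1
  b=4, p=4, count=2

Final answer: 4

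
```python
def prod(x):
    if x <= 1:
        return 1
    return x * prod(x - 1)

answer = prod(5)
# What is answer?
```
Call trace:
prod(x=5)
  prod(x=4)
    prod(x=3)
      prod(x=2)
        prod(x=1)
        -> return 1
      -> return 2
    -> return 6
  -> return 24
-> return 120

Final answer: 120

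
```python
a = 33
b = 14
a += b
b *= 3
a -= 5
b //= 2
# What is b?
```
Trace:
  a=33
  a=33, b=14
  a=47, b=14
  a=47, b=42
  a=42, b=42
  a=42, b=21

Final answer: 21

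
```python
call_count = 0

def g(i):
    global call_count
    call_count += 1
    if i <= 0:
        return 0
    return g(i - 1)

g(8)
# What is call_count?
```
Call trace:
g(i=8)
  g(i=7)
    g(i=6)
      g(i=5)
        g(i=4)
          g(i=3)
            g(i=2)
              g(i=1)
                g(i=0)
                -> return 0
              -> return 0
            -> return 0
          -> return 0
        -> return 0
      -> return 0
    -> return 0
  -> return 0
-> return 0

call_count is incremented once per call. g is entered once for each i = 8, 7, 6, 5, 4, 3, 2, 1, 0 (the i <= 0 call returns without recursing), i.e. 8 + 1 calls.
call_count = 9

Final answer: 9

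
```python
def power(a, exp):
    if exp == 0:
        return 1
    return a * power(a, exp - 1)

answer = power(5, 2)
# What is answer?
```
Call trace:
power(a=5, exp=2)
  power(a=5, exp=1)
    power(a=5, exp=0)
    -> return 1
  -> return 5
-> return 25

Final answer: 25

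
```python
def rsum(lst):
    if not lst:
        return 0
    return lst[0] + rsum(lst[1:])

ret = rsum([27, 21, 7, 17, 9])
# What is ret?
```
Call trace:
rsum(lst=[27, 21, 7, 17, 9])
  rsum(lst=[21, 7, 17, 9])
    rsum(lst=[7, 17, 9])
      rsum(lst=[17, 9])
        rsum(lst=[9])
          rsum(lst=[])
          -> return 0
        -> return 9
      -> return 26
    -> return 33
  -> return 54
-> return 81

Final answer: 81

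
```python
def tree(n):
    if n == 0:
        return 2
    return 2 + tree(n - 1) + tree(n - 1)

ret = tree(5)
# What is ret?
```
Call trace (a repeated sub-call is expanded the first time; later identical calls just restate its return value):
tree(n=5)
  tree(n=4)
    tree(n=3)
      tree(n=2)
        tree(n=1)
          tree(n=0)
          -> return 2
          tree(n=0)
          -> return 2
        -> return 6
        tree(n=1) -> return 6  (same call as traced above)
      -> return 14
      tree(n=2) -> return 14  (same call as traced above)
    -> return 30
    tree(n=3) -> return 30  (same call as traced above)
  -> return 62
  tree(n=4) -> return 62  (same call as traced above)
-> return 126

Final answer: 126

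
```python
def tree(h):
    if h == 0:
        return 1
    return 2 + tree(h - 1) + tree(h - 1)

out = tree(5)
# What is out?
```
Call trace (a repeated sub-call is expanded the first time; later identical calls just restate its return value):
tree(h=5)
  tree(h=4)
    tree(h=3)
      tree(h=2)
        tree(h=1)
          tree(h=0)
          -> return 1
          tree(h=0)
          -> return 1
        -> return 4
        tree(h=1) -> return 4  (same call as traced above)
      -> return 10
      tree(h=2) -> return 10  (same call as traced above)
    -> return 22
    tree(h=3) -> return 22  (same call as traced above)
  -> return 46
  tree(h=4) -> return 46  (same call as traced above)
-> return 94

Final answer: 94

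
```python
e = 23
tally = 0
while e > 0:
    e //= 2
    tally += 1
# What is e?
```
Trace:
  e=23
  e=23, tally=0
  e=11, tally=1
  e=5, tally=2
  e=2, tally=3
  e=1, tally=4
  e=0, tally=5

Final answer: 0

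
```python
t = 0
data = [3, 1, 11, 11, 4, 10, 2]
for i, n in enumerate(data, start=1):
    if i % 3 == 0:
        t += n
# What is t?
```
Trace:
  t=0
  t=0, i=1, n=3
  t=0, i=2, n=1
  t=11, i=3, n=11
  t=11, i=4, n=11
  t=11, i=5, n=4
  t=21, i=6, n=10
  t=21, i=7, n=2

Final answer: 21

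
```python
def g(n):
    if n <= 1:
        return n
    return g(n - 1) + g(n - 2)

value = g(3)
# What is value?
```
Call trace:
g(n=3)
  g(n=2)
    g(n=1)
    -> return 1
    g(n=0)
    -> return 0
  -> return 1
  g(n=1)
  -> return 1
-> return 2

Final answer: 2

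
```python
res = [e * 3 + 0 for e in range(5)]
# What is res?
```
Trace:
  e=0
  e=1
  e=2
  e=3
  e=4
  res=[0, 3, 6, 9, 12]

Final answer: [0, 3, 6, 9, 12]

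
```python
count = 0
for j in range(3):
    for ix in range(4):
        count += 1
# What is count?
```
Trace:
  count=0
  count=1, j=0, ix=0
  count=2, j=0, ix=1
  count=3, j=0, ix=2
  count=4, j=0, ix=3
  count=5, j=1, ix=0
  count=6, j=1, ix=1
  count=7, j=1, ix=2
  count=8, j=1, ix=3
  count=9, j=2, ix=0
  count=10, j=2, ix=1
  count=11, j=2, ix=2
  count=12, j=2, ix=3

Final answer: 12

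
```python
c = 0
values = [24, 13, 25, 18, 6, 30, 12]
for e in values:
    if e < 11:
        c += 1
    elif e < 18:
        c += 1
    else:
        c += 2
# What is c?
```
Trace:
  c=0
  c=2, e=24
  c=3, e=13
  c=5, e=25
  c=7, e=18
  c=8, e=6
  c=10, e=30
  c=11, e=12

Final answer: 11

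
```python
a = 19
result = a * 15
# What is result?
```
Trace:
  a=19
  a=19, result=285

Final answer: 285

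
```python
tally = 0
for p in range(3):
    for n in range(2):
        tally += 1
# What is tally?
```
Trace:
  tally=0
  tally=1, p=0, n=0
  tally=2, p=0, n=1
  tally=3, p=1, n=0
  tally=4, p=1, n=1
  tally=5, p=2, n=0
  tally=6, p=2, n=1

Final answer: 6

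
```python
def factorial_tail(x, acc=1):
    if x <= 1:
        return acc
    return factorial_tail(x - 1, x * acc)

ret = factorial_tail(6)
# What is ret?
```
Call trace:
factorial_tail(x=6, acc=1)
  factorial_tail(x=5, acc=6)
    factorial_tail(x=4, acc=30)
      factorial_tail(x=3, acc=120)
        factorial_tail(x=2, acc=360)
          factorial_tail(x=1, acc=720)
          -> return 720
        -> return 720
      -> return 720
    -> return 720
  -> return 720
-> return 720

Final answer: 720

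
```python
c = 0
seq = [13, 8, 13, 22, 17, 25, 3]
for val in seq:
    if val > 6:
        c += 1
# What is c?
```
Trace:
  c=0
  c=1, val=13
  c=2, val=8
  c=3, val=13
  c=4, val=22
  c=5, val=17
  c=6, val=25
  c=6, val=3

Final answer: 6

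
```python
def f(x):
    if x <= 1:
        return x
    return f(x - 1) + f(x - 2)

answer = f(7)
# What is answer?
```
Call trace (a repeated sub-call is expanded the first time; later identical calls just restate its return value):
f(x=7)
  f(x=6)
    f(x=5)
      f(x=4)
        f(x=3)
          f(x=2)
            f(x=1)
            -> return 1
            f(x=0)
            -> return 0
          -> return 1
          f(x=1)
          -> return 1
        -> return 2
        f(x=2) -> return 1  (same call as traced above)
      -> return 3
      f(x=3) -> return 2  (same call as traced above)
    -> return 5
    f(x=4) -> return 3  (same call as traced above)
  -> return 8
  f(x=5) -> return 5  (same call as traced above)
-> return 13

Final answer: 13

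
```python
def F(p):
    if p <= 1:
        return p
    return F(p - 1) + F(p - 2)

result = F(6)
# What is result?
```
Call trace (a repeated sub-call is expanded the first time; later identical calls just restate its return value):
F(p=6)
  F(p=5)
    F(p=4)
      F(p=3)
        F(p=2)
          F(p=1)
          -> return 1
          F(p=0)
          -> return 0
        -> return 1
        F(p=1)
        -> return 1
      -> return 2
      F(p=2) -> return 1  (same call as traced above)
    -> return 3
    F(p=3) -> return 2  (same call as traced above)
  -> return 5
  F(p=4) -> return 3  (same call as traced above)
-> return 8

Final answer: 8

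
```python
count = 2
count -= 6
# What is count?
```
Trace:
  count=2
  count=-4

Final answer: -4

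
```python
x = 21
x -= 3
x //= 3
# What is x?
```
Trace:
  x=21
  x=18
  x=6

Final answer: 6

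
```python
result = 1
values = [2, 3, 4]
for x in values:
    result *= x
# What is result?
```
Trace:
  result=1
  result=2, x=2
  result=6, x=3
  result=24, x=4

Final answer: 24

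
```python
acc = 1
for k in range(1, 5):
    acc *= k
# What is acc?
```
Trace:
  acc=1
  acc=1, k=1
  acc=2, k=2
  acc=6, k=3
  acc=24, k=4

Final answer: 24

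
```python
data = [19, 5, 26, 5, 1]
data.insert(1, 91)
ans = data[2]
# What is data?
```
Trace:
  data=[19, 5, 26, 5, 1]
  data=[19, 91, 5, 26, 5, 1]
  data=[19, 91, 5, 26, 5, 1], ans=5

Final answer: [19, 91, 5, 26, 5, 1]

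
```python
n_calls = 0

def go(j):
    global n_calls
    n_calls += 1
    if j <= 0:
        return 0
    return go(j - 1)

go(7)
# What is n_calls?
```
Call trace:
go(j=7)
  go(j=6)
    go(j=5)
      go(j=4)
        go(j=3)
          go(j=2)
            go(j=1)
              go(j=0)
              -> return 0
            -> return 0
          -> return 0
        -> return 0
      -> return 0
    -> return 0
  -> return 0
-> return 0

n_calls is incremented once per call. go is entered once for each j = 7, 6, 5, 4, 3, 2, 1, 0 (the j <= 0 call returns without recursing), i.e. 7 + 1 calls.
n_calls = 8

Final answer: 8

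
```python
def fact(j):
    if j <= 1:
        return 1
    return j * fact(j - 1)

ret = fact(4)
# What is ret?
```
Call trace:
fact(j=4)
  fact(j=3)
    fact(j=2)
      fact(j=1)
      -> return 1
    -> return 2
  -> return 6
-> return 24

Final answer: 24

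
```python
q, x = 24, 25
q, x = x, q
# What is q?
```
Trace:
  q=24, x=25
  q=25, x=24

Final answer: 25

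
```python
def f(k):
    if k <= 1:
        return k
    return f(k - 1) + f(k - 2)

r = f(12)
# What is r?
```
Call trace (a repeated sub-call is expanded the first time; later identical calls just restate its return value):
f(k=12)
  f(k=11)
    f(k=10)
      f(k=9)
        f(k=8)
          f(k=7)
            f(k=6)
              f(k=5)
                f(k=4)
                  f(k=3)
                    f(k=2)
                      f(k=1)
                      -> return 1
                      f(k=0)
                      -> return 0
                    -> return 1
                    f(k=1)
                    -> return 1
                  -> return 2
                  f(k=2) -> return 1  (same call as traced above)
                -> return 3
                f(k=3) -> return 2  (same call as traced above)
              -> return 5
              f(k=4) -> return 3  (same call as traced above)
            -> return 8
            f(k=5) -> return 5  (same call as traced above)
          -> return 13
          f(k=6) -> return 8  (same call as traced above)
        -> return 21
        f(k=7) -> return 13  (same call as traced above)
      -> return 34
      f(k=8) -> return 21  (same call as traced above)
    -> return 55
    f(k=9) -> return 34  (same call as traced above)
  -> return 89
  f(k=10) -> return 55  (same call as traced above)
-> return 144

Final answer: 144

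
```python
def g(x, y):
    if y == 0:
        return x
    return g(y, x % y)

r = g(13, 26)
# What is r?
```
Call trace:
g(x=13, y=26)
  g(x=26, y=13)
    g(x=13, y=0)
    -> return 13
  -> return 13
-> return 13

Final answer: 13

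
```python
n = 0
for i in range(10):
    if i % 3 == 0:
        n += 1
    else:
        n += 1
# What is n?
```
Trace:
  n=0
  n=1, i=0
  n=2, i=1
  n=3, i=2
  n=4, i=3
  n=5, i=4
  n=6, i=5
  n=7, i=6
  n=8, i=7
  n=9, i=8
  n=10, i=9

Final answer: 10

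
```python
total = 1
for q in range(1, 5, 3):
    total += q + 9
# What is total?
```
Trace:
  total=1
  total=11, q=1
  total=24, q=4

Final answer: 24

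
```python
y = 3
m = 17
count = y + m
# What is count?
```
Trace:
  y=3
  y=3, m=17
  y=3, m=17, count=20

Final answer: 20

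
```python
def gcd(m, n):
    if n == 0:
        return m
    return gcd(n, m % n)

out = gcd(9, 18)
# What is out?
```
Call trace:
gcd(m=9, n=18)
  gcd(m=18, n=9)
    gcd(m=9, n=0)
    -> return 9
  -> return 9
-> return 9

Final answer: 9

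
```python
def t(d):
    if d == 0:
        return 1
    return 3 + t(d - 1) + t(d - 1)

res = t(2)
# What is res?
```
Call trace (a repeated sub-call is expanded the first time; later identical calls just restate its return value):
t(d=2)
  t(d=1)
    t(d=0)
    -> return 1
    t(d=0)
    -> return 1
  -> return 5
  t(d=1) -> return 5  (same call as traced above)
-> return 13

Final answer: 13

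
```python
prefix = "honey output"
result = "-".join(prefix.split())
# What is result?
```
Trace:
  prefix='honey output'
  prefix='honey output', result='honey-output'

Final answer: 'honey-output'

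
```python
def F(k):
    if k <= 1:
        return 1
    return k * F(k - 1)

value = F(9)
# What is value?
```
Call trace:
F(k=9)
  F(k=8)
    F(k=7)
      F(k=6)
        F(k=5)
          F(k=4)
            F(k=3)
              F(k=2)
                F(k=1)
                -> return 1
              -> return 2
            -> return 6
          -> return 24
        -> return 120
      -> return 720
    -> return 5040
  -> return 40320
-> return 362880

Final answer: 362880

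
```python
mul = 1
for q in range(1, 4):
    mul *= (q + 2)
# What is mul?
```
Trace:
  mul=1
  mul=3, q=1
  mul=12, q=2
  mul=60, q=3

Final answer: 60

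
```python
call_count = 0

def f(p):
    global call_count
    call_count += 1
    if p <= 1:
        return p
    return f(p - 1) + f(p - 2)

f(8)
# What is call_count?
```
Call trace (a repeated sub-call is expanded the first time; later identical calls just restate its return value):
f(p=8)
  f(p=7)
    f(p=6)
      f(p=5)
        f(p=4)
          f(p=3)
            f(p=2)
              f(p=1)
              -> return 1
              f(p=0)
              -> return 0
            -> return 1
            f(p=1)
            -> return 1
          -> return 2
          f(p=2) -> return 1  (same call as traced above)
        -> return 3
        f(p=3) -> return 2  (same call as traced above)
      -> return 5
      f(p=4) -> return 3  (same call as traced above)
    -> return 8
    f(p=5) -> return 5  (same call as traced above)
  -> return 13
  f(p=6) -> return 8  (same call as traced above)
-> return 21

call_count is incremented once per call, so count the calls in each subtree. Let C(p) = number of calls made by f(p).
C(0) = C(1) = 1 (base case, no recursion); C(p) = 1 + C(p - 1) + C(p - 2) otherwise.
C(2) = 1 + C(1) + C(0) = 1 + 1 + 1 = 3
C(3) = 1 + C(2) + C(1) = 1 + 3 + 1 = 5
C(4) = 1 + C(3) + C(2) = 1 + 5 + 3 = 9
C(5) = 1 + C(4) + C(3) = 1 + 9 + 5 = 15
C(6) = 1 + C(5) + C(4) = 1 + 15 + 9 = 25
C(7) = 1 + C(6) + C(5) = 1 + 25 + 15 = 41
C(8) = 1 + C(7) + C(6) = 1 + 41 + 25 = 67
call_count = C(8) = 67

Final answer: 67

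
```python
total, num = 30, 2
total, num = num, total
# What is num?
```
Trace:
  total=30, num=2
  total=2, num=30

Final answer: 30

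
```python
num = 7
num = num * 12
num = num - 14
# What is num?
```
Trace:
  num=7
  num=84
  num=70

Final answer: 70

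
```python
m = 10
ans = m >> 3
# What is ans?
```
Trace:
  m=10
  m=10, ans=1

Final answer: 1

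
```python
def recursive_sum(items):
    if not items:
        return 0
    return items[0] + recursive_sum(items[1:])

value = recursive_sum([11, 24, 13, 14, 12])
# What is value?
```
Call trace:
recursive_sum(items=[11, 24, 13, 14, 12])
  recursive_sum(items=[24, 13, 14, 12])
    recursive_sum(items=[13, 14, 12])
      recursive_sum(items=[14, 12])
        recursive_sum(items=[12])
          recursive_sum(items=[])
          -> return 0
        -> return 12
      -> return 26
    -> return 39
  -> return 63
-> return 74

Final answer: 74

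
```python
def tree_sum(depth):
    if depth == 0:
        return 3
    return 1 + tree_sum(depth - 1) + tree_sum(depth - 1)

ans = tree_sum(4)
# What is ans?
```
Call trace (a repeated sub-call is expanded the first time; later identical calls just restate its return value):
tree_sum(depth=4)
  tree_sum(depth=3)
    tree_sum(depth=2)
      tree_sum(depth=1)
        tree_sum(depth=0)
        -> return 3
        tree_sum(depth=0)
        -> return 3
      -> return 7
      tree_sum(depth=1) -> return 7  (same call as traced above)
    -> return 15
    tree_sum(depth=2) -> return 15  (same call as traced above)
  -> return 31
  tree_sum(depth=3) -> return 31  (same call as traced above)
-> return 63

Final answer: 63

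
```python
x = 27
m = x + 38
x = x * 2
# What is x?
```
Trace:
  x=27
  x=27, m=65
  x=54, m=65

Final answer: 54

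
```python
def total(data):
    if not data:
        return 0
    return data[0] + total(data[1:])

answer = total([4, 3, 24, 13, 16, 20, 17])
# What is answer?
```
Call trace:
total(data=[4, 3, 24, 13, 16, 20, 17])
  total(data=[3, 24, 13, 16, 20, 17])
    total(data=[24, 13, 16, 20, 17])
      total(data=[13, 16, 20, 17])
        total(data=[16, 20, 17])
          total(data=[20, 17])
            total(data=[17])
              total(data=[])
              -> return 0
            -> return 17
          -> return 37
        -> return 53
      -> return 66
    -> return 90
  -> return 93
-> return 97

Final answer: 97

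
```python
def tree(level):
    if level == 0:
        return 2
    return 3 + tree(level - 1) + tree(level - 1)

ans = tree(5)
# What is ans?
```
Call trace (a repeated sub-call is expanded the first time; later identical calls just restate its return value):
tree(level=5)
  tree(level=4)
    tree(level=3)
      tree(level=2)
        tree(level=1)
          tree(level=0)
          -> return 2
          tree(level=0)
          -> return 2
        -> return 7
        tree(level=1) -> return 7  (same call as traced above)
      -> return 17
      tree(level=2) -> return 17  (same call as traced above)
    -> return 37
    tree(level=3) -> return 37  (same call as traced above)
  -> return 77
  tree(level=4) -> return 77  (same call as traced above)
-> return 157

Final answer: 157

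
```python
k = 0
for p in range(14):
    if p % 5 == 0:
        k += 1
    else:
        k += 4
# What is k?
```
Trace:
  k=0
  k=1, p=0
  k=5, p=1
  k=9, p=2
  k=13, p=3
  k=17, p=4
  k=18, p=5
  k=22, p=6
  k=26, p=7
  k=30, p=8
  k=34, p=9
  k=35, p=10
  k=39, p=11
  k=43, p=12
  k=47, p=13

Final answer: 47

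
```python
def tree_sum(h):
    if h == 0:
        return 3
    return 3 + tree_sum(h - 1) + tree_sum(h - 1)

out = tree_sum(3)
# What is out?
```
Call trace (a repeated sub-call is expanded the first time; later identical calls just restate its return value):
tree_sum(h=3)
  tree_sum(h=2)
    tree_sum(h=1)
      tree_sum(h=0)
      -> return 3
      tree_sum(h=0)
      -> return 3
    -> return 9
    tree_sum(h=1) -> return 9  (same call as traced above)
  -> return 21
  tree_sum(h=2) -> return 21  (same call as traced above)
-> return 45

Final answer: 45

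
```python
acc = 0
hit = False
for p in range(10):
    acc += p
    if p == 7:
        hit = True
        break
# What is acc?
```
Trace:
  acc=0
  acc=0, hit=False
  acc=0, hit=False, p=0
  acc=1, hit=False, p=1
  acc=3, hit=False, p=2
  acc=6, hit=False, p=3
  acc=10, hit=False, p=4
  acc=15, hit=False, p=5
  acc=21, hit=False, p=6
  acc=28, hit=True, p=7

Final answer: 28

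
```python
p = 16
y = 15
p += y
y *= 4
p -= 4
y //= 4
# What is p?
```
Trace:
  p=16
  p=16, y=15
  p=31, y=15
  p=31, y=60
  p=27, y=60
  p=27, y=15

Final answer: 27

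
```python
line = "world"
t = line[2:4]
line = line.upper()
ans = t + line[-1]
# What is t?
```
Trace:
  line='world'
  line='world', t='rl'
  line='WORLD', t='rl'
  line='WORLD', t='rl', ans='rlD'

Final answer: 'rl'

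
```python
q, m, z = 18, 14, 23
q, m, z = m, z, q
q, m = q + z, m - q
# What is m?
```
Trace:
  q=18, m=14, z=23
  q=14, m=23, z=18
  q=32, m=9, z=18

Final answer: 9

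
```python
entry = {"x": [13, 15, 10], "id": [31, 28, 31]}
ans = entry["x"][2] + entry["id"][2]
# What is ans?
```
Trace:
  entry={'x': [13, 15, 10], 'id': [31, 28, 31]}
  entry={'x': [13, 15, 10], 'id': [31, 28, 31]}, ans=41

Final answer: 41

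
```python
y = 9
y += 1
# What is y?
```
Trace:
  y=9
  y=10

Final answer: 10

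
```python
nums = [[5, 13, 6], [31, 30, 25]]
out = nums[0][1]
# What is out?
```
Trace:
  nums=[[5, 13, 6], [31, 30, 25]]
  nums=[[5, 13, 6], [31, 30, 25]], out=13

Final answer: 13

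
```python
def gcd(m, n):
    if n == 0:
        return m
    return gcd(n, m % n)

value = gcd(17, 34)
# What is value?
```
Call trace:
gcd(m=17, n=34)
  gcd(m=34, n=17)
    gcd(m=17, n=0)
    -> return 17
  -> return 17
-> return 17

Final answer: 17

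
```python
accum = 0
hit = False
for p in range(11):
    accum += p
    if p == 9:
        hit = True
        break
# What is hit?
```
Trace:
  accum=0
  accum=0, hit=False
  accum=0, hit=False, p=0
  accum=1, hit=False, p=1
  accum=3, hit=False, p=2
  accum=6, hit=False, p=3
  accum=10, hit=False, p=4
  accum=15, hit=False, p=5
  accum=21, hit=False, p=6
  accum=28, hit=False, p=7
  accum=36, hit=False, p=8
  accum=45, hit=True, p=9

Final answer: True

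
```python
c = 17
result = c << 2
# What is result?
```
Trace:
  c=17
  c=17, result=68

Final answer: 68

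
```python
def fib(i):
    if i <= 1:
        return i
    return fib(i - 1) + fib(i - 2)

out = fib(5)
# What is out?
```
Call trace (a repeated sub-call is expanded the first time; later identical calls just restate its return value):
fib(i=5)
  fib(i=4)
    fib(i=3)
      fib(i=2)
        fib(i=1)
        -> return 1
        fib(i=0)
        -> return 0
      -> return 1
      fib(i=1)
      -> return 1
    -> return 2
    fib(i=2) -> return 1  (same call as traced above)
  -> return 3
  fib(i=3) -> return 2  (same call as traced above)
-> return 5

Final answer: 5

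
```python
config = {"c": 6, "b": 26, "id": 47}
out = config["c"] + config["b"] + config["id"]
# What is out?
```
Trace:
  config={'c': 6, 'b': 26, 'id': 47}
  config={'c': 6, 'b': 26, 'id': 47}, out=79

Final answer: 79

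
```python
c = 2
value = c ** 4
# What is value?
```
Trace:
  c=2
  c=2, value=16

Final answer: 16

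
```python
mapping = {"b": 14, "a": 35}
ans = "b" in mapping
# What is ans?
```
Trace:
  mapping={'b': 14, 'a': 35}
  mapping={'b': 14, 'a': 35}, ans=True

Final answer: True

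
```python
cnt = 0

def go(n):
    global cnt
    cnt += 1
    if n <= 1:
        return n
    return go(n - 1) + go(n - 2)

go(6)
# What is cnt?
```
Call trace (a repeated sub-call is expanded the first time; later identical calls just restate its return value):
go(n=6)
  go(n=5)
    go(n=4)
      go(n=3)
        go(n=2)
          go(n=1)
          -> return 1
          go(n=0)
          -> return 0
        -> return 1
        go(n=1)
        -> return 1
      -> return 2
      go(n=2) -> return 1  (same call as traced above)
    -> return 3
    go(n=3) -> return 2  (same call as traced above)
  -> return 5
  go(n=4) -> return 3  (same call as traced above)
-> return 8

cnt is incremented once per call, so count the calls in each subtree. Let C(n) = number of calls made by go(n).
C(0) = C(1) = 1 (base case, no recursion); C(n) = 1 + C(n - 1) + C(n - 2) otherwise.
C(2) = 1 + C(1) + C(0) = 1 + 1 + 1 = 3
C(3) = 1 + C(2) + C(1) = 1 + 3 + 1 = 5
C(4) = 1 + C(3) + C(2) = 1 + 5 + 3 = 9
C(5) = 1 + C(4) + C(3) = 1 + 9 + 5 = 15
C(6) = 1 + C(5) + C(4) = 1 + 15 + 9 = 25
cnt = C(6) = 25

Final answer: 25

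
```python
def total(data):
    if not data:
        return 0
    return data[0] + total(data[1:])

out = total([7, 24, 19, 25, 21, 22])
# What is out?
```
Call trace:
total(data=[7, 24, 19, 25, 21, 22])
  total(data=[24, 19, 25, 21, 22])
    total(data=[19, 25, 21, 22])
      total(data=[25, 21, 22])
        total(data=[21, 22])
          total(data=[22])
            total(data=[])
            -> return 0
          -> return 22
        -> return 43
      -> return 68
    -> return 87
  -> return 111
-> return 118

Final answer: 118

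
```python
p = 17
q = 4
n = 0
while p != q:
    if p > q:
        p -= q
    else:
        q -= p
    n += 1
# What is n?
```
Trace:
  p=17
  p=17, q=4
  p=17, q=4, n=0
  p=13, q=4, n=1
  p=9, q=4, n=2
  p=5, q=4, n=3
  p=1, q=4, n=4
  p=1, q=3, n=5
  p=1, q=2, n=6
  p=1, q=1, n=7

Final answer: 7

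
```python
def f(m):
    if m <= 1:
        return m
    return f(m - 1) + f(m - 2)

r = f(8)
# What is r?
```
Call trace (a repeated sub-call is expanded the first time; later identical calls just restate its return value):
f(m=8)
  f(m=7)
    f(m=6)
      f(m=5)
        f(m=4)
          f(m=3)
            f(m=2)
              f(m=1)
              -> return 1
              f(m=0)
              -> return 0
            -> return 1
            f(m=1)
            -> return 1
          -> return 2
          f(m=2) -> return 1  (same call as traced above)
        -> return 3
        f(m=3) -> return 2  (same call as traced above)
      -> return 5
      f(m=4) -> return 3  (same call as traced above)
    -> return 8
    f(m=5) -> return 5  (same call as traced above)
  -> return 13
  f(m=6) -> return 8  (same call as traced above)
-> return 21

Final answer: 21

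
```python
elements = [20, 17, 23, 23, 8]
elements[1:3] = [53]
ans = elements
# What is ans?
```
Trace:
  elements=[20, 17, 23, 23, 8]
  elements=[20, 53, 23, 8]
  elements=[20, 53, 23, 8], ans=[20, 53, 23, 8]

Final answer: [20, 53, 23, 8]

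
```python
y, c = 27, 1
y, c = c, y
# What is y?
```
Trace:
  y=27, c=1
  y=1, c=27

Final answer: 1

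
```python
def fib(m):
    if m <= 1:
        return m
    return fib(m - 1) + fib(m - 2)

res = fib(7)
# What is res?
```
Call trace (a repeated sub-call is expanded the first time; later identical calls just restate its return value):
fib(m=7)
  fib(m=6)
    fib(m=5)
      fib(m=4)
        fib(m=3)
          fib(m=2)
            fib(m=1)
            -> return 1
            fib(m=0)
            -> return 0
          -> return 1
          fib(m=1)
          -> return 1
        -> return 2
        fib(m=2) -> return 1  (same call as traced above)
      -> return 3
      fib(m=3) -> return 2  (same call as traced above)
    -> return 5
    fib(m=4) -> return 3  (same call as traced above)
  -> return 8
  fib(m=5) -> return 5  (same call as traced above)
-> return 13

Final answer: 13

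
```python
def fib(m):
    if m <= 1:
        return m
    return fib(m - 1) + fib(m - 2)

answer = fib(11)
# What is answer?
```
Call trace (a repeated sub-call is expanded the first time; later identical calls just restate its return value):
fib(m=11)
  fib(m=10)
    fib(m=9)
      fib(m=8)
        fib(m=7)
          fib(m=6)
            fib(m=5)
              fib(m=4)
                fib(m=3)
                  fib(m=2)
                    fib(m=1)
                    -> return 1
                    fib(m=0)
                    -> return 0
                  -> return 1
                  fib(m=1)
                  -> return 1
                -> return 2
                fib(m=2) -> return 1  (same call as traced above)
              -> return 3
              fib(m=3) -> return 2  (same call as traced above)
            -> return 5
            fib(m=4) -> return 3  (same call as traced above)
          -> return 8
          fib(m=5) -> return 5  (same call as traced above)
        -> return 13
        fib(m=6) -> return 8  (same call as traced above)
      -> return 21
      fib(m=7) -> return 13  (same call as traced above)
    -> return 34
    fib(m=8) -> return 21  (same call as traced above)
  -> return 55
  fib(m=9) -> return 34  (same call as traced above)
-> return 89

Final answer: 89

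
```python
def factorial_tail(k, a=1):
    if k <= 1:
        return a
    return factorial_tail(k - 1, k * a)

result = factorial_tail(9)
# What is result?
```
Call trace:
factorial_tail(k=9, a=1)
  factorial_tail(k=8, a=9)
    factorial_tail(k=7, a=72)
      factorial_tail(k=6, a=504)
        factorial_tail(k=5, a=3024)
          factorial_tail(k=4, a=15120)
            factorial_tail(k=3, a=60480)
              factorial_tail(k=2, a=181440)
                factorial_tail(k=1, a=362880)
                -> return 362880
              -> return 362880
            -> return 362880
          -> return 362880
        -> return 362880
      -> return 362880
    -> return 362880
  -> return 362880
-> return 362880

Final answer: 362880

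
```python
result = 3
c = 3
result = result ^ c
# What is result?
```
Trace:
  result=3
  result=3, c=3
  result=0, c=3

Final answer: 0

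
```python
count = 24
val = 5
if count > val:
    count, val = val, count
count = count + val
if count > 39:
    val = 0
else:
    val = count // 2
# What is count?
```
Trace:
  count=24
  count=24, val=5
  count=5, val=24
  count=29, val=24
  count=29, val=14

Final answer: 29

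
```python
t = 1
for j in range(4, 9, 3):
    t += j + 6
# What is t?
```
Trace:
  t=1
  t=11, j=4
  t=24, j=7

Final answer: 24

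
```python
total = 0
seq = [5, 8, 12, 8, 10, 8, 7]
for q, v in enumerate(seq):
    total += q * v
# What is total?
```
Trace:
  total=0
  total=0, q=0, v=5
  total=8, q=1, v=8
  total=32, q=2, v=12
  total=56, q=3, v=8
  total=96, q=4, v=10
  total=136, q=5, v=8
  total=178, q=6, v=7

Final answer: 178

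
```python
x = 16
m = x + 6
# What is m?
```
Trace:
  x=16
  x=16, m=22

Final answer: 22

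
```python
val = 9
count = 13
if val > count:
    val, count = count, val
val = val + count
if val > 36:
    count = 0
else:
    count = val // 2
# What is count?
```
Trace:
  val=9
  val=9, count=13
  val=9, count=13
  val=22, count=13
  val=22, count=11

Final answer: 11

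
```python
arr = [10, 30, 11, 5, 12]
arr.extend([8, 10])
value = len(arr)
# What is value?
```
Trace:
  arr=[10, 30, 11, 5, 12]
  arr=[10, 30, 11, 5, 12, 8, 10]
  arr=[10, 30, 11, 5, 12, 8, 10], value=7

Final answer: 7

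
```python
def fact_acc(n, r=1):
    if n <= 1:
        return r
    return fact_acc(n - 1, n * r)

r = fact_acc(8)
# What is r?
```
Call trace:
fact_acc(n=8, r=1)
  fact_acc(n=7, r=8)
    fact_acc(n=6, r=56)
      fact_acc(n=5, r=336)
        fact_acc(n=4, r=1680)
          fact_acc(n=3, r=6720)
            fact_acc(n=2, r=20160)
              fact_acc(n=1, r=40320)
              -> return 40320
            -> return 40320
          -> return 40320
        -> return 40320
      -> return 40320
    -> return 40320
  -> return 40320
-> return 40320

Final answer: 40320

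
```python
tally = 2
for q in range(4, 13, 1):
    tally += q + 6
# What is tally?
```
Trace:
  tally=2
  tally=12, q=4
  tally=23, q=5
  tally=35, q=6
  tally=48, q=7
  tally=62, q=8
  tally=77, q=9
  tally=93, q=10
  tally=110, q=11
  tally=128, q=12

Final answer: 128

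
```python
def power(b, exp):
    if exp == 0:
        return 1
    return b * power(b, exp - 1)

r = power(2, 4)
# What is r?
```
Call trace:
power(b=2, exp=4)
  power(b=2, exp=3)
    power(b=2, exp=2)
      power(b=2, exp=1)
        power(b=2, exp=0)
        -> return 1
      -> return 2
    -> return 4
  -> return 8
-> return 16

Final answer: 16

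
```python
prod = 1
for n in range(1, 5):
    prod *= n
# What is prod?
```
Trace:
  prod=1
  prod=1, n=1
  prod=2, n=2
  prod=6, n=3
  prod=24, n=4

Final answer: 24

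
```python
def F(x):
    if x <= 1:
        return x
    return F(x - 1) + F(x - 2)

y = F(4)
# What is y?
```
Call trace (a repeated sub-call is expanded the first time; later identical calls just restate its return value):
F(x=4)
  F(x=3)
    F(x=2)
      F(x=1)
      -> return 1
      F(x=0)
      -> return 0
    -> return 1
    F(x=1)
    -> return 1
  -> return 2
  F(x=2) -> return 1  (same call as traced above)
-> return 3

Final answer: 3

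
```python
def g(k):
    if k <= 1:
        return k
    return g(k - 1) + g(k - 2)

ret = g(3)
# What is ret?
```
Call trace:
g(k=3)
  g(k=2)
    g(k=1)
    -> return 1
    g(k=0)
    -> return 0
  -> return 1
  g(k=1)
  -> return 1
-> return 2

Final answer: 2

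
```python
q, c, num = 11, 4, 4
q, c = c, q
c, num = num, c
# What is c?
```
Trace:
  q=11, c=4, num=4
  q=4, c=11, num=4
  q=4, c=4, num=11

Final answer: 4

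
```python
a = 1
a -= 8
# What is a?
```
Trace:
  a=1
  a=-7

Final answer: -7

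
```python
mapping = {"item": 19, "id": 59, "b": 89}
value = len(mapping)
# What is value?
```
Trace:
  mapping={'item': 19, 'id': 59, 'b': 89}
  mapping={'item': 19, 'id': 59, 'b': 89}, value=3

Final answer: 3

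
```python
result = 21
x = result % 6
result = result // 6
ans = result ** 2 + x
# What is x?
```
Trace:
  result=21
  result=21, x=3
  result=3, x=3
  result=3, x=3, ans=12

Final answer: 3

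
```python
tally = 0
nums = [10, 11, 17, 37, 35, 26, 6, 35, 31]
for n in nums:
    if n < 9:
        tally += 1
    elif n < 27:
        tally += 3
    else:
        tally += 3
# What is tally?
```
Trace:
  tally=0
  tally=3, n=10
  tally=6, n=11
  tally=9, n=17
  tally=12, n=37
  tally=15, n=35
  tally=18, n=26
  tally=19, n=6
  tally=22, n=35
  tally=25, n=31

Final answer: 25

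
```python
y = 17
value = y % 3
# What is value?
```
Trace:
  y=17
  y=17, value=2

Final answer: 2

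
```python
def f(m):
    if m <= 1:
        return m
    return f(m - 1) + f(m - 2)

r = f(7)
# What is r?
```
Call trace (a repeated sub-call is expanded the first time; later identical calls just restate its return value):
f(m=7)
  f(m=6)
    f(m=5)
      f(m=4)
        f(m=3)
          f(m=2)
            f(m=1)
            -> return 1
            f(m=0)
            -> return 0
          -> return 1
          f(m=1)
          -> return 1
        -> return 2
        f(m=2) -> return 1  (same call as traced above)
      -> return 3
      f(m=3) -> return 2  (same call as traced above)
    -> return 5
    f(m=4) -> return 3  (same call as traced above)
  -> return 8
  f(m=5) -> return 5  (same call as traced above)
-> return 13

Final answer: 13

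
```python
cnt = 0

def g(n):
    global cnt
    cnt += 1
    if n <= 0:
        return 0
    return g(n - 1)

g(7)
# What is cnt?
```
Call trace:
g(n=7)
  g(n=6)
    g(n=5)
      g(n=4)
        g(n=3)
          g(n=2)
            g(n=1)
              g(n=0)
              -> return 0
            -> return 0
          -> return 0
        -> return 0
      -> return 0
    -> return 0
  -> return 0
-> return 0

cnt is incremented once per call. g is entered once for each n = 7, 6, 5, 4, 3, 2, 1, 0 (the n <= 0 call returns without recursing), i.e. 7 + 1 calls.
cnt = 8

Final answer: 8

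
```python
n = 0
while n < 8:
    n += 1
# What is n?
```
Trace:
  n=0
  n=1
  n=2
  n=3
  n=4
  n=5
  n=6
  n=7
  n=8

Final answer: 8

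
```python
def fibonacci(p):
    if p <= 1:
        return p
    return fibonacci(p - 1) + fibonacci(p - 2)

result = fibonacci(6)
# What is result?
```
Call trace (a repeated sub-call is expanded the first time; later identical calls just restate its return value):
fibonacci(p=6)
  fibonacci(p=5)
    fibonacci(p=4)
      fibonacci(p=3)
        fibonacci(p=2)
          fibonacci(p=1)
          -> return 1
          fibonacci(p=0)
          -> return 0
        -> return 1
        fibonacci(p=1)
        -> return 1
      -> return 2
      fibonacci(p=2) -> return 1  (same call as traced above)
    -> return 3
    fibonacci(p=3) -> return 2  (same call as traced above)
  -> return 5
  fibonacci(p=4) -> return 3  (same call as traced above)
-> return 8

Final answer: 8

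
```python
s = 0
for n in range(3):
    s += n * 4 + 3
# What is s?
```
Trace:
  s=0
  s=3, n=0
  s=10, n=1
  s=21, n=2

Final answer: 21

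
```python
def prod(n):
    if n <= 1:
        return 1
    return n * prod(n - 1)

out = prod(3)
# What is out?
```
Call trace:
prod(n=3)
  prod(n=2)
    prod(n=1)
    -> return 1
  -> return 2
-> return 6

Final answer: 6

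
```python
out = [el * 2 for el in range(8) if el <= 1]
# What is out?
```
Trace:
  el=0
  el=1
  el=2
  el=3
  el=4
  el=5
  el=6
  el=7
  out=[0, 2]

Final answer: [0, 2]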